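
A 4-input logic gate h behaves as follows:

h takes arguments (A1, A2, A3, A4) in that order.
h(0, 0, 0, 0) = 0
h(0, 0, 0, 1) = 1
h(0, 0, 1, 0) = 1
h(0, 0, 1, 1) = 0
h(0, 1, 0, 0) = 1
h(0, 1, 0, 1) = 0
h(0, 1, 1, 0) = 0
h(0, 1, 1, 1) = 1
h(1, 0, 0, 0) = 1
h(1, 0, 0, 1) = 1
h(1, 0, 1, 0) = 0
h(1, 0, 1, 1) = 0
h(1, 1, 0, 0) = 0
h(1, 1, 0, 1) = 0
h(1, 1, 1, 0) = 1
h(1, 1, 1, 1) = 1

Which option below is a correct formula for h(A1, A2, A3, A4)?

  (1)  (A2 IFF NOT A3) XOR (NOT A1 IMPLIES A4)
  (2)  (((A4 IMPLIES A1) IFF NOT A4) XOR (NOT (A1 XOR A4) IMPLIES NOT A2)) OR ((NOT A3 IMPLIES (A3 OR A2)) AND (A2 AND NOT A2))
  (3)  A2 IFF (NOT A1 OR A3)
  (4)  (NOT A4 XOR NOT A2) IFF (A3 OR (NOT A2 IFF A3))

1

(2) disagrees with h on (0,0,0,1) (formula → 0, table → 1); rule it out.
(3) disagrees with h on (0,0,0,1) (formula → 0, table → 1); rule it out.
(4) disagrees with h on (0,0,0,0) (formula → 1, table → 0); rule it out.
(1) is the remaining candidate, and it agrees with h on all 16 inputs.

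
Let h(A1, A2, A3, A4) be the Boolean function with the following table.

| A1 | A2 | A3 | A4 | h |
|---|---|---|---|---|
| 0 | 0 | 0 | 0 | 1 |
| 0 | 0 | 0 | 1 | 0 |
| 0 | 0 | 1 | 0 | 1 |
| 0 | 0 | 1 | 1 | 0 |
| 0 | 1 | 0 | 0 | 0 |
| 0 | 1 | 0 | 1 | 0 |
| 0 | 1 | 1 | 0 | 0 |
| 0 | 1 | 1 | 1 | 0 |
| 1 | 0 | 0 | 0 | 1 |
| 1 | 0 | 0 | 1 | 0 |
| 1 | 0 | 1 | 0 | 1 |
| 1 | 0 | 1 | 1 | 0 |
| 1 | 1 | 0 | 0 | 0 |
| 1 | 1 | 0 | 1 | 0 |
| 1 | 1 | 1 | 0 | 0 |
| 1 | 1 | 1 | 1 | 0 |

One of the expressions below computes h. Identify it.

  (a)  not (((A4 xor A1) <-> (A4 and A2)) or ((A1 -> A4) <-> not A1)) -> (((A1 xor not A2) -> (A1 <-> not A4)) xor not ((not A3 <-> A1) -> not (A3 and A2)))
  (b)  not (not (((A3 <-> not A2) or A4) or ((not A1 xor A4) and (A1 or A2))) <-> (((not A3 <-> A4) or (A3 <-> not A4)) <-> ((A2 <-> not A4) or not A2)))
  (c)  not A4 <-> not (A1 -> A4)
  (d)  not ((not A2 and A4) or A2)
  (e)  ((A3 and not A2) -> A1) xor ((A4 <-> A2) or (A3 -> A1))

(a) fails at (0,0,0,1): the formula yields 1, h is 0.
(b) fails at (0,0,0,1): the formula yields 1, h is 0.
(c) fails at (0,0,0,0): the formula yields 0, h is 1.
(e) fails at (0,0,0,0): the formula yields 0, h is 1.
Only (d) survives; checking it on all 16 rows confirms it matches h.

d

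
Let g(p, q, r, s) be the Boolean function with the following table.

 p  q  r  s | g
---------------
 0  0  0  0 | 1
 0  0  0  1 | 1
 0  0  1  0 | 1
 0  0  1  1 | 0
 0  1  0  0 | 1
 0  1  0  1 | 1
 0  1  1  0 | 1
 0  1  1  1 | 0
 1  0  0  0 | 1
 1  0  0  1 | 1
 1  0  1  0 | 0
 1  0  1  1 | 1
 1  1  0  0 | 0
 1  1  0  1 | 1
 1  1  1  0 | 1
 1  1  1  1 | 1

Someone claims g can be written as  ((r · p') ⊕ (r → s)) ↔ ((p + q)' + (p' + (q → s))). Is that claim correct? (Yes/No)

Yes

Test each input against both g and the formula:
  p=0, q=0, r=0, s=0: formula gives 1, g = 1 ✓
  p=0, q=0, r=0, s=1: formula gives 1, g = 1 ✓
  p=0, q=0, r=1, s=0: formula gives 1, g = 1 ✓
  p=0, q=0, r=1, s=1: formula gives 0, g = 0 ✓
  … (the remaining 12 rows also agree.)
No disagreement on any input; they are logically equivalent.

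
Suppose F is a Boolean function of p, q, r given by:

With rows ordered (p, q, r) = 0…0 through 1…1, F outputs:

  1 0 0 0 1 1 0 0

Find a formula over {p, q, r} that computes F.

Collect the rows where F=1 — (0,0,0), (1,0,0), (1,0,1) — and write one minterm per row: ¬p·¬q·¬r, p·¬q·¬r, p·¬q·r. Their union (logical OR) reproduces the table exactly.

F(p, q, r) = (((NOT p AND NOT q) AND NOT r) OR ((p AND NOT q) AND NOT r)) OR ((p AND NOT q) AND r)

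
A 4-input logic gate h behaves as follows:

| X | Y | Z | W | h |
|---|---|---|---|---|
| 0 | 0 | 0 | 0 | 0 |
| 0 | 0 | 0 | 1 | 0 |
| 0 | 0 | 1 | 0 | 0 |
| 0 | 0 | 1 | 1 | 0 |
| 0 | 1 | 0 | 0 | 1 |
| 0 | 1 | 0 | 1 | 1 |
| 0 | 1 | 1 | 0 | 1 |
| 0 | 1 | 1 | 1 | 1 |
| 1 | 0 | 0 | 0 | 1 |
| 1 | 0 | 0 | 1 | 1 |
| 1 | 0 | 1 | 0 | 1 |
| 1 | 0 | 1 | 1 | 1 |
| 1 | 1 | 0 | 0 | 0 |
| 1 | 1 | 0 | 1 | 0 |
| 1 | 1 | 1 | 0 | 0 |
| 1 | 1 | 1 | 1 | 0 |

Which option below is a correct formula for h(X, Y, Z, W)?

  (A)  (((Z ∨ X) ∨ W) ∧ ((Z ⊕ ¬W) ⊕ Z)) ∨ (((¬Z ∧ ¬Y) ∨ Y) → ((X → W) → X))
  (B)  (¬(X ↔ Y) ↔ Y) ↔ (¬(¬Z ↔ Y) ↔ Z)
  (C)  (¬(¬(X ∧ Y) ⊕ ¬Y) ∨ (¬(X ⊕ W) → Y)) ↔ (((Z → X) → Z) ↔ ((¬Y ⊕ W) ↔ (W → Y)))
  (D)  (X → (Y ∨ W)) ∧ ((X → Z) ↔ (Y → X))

B

(A) fails at (0,0,1,0): the formula yields 1, h is 0.
(C) fails at (0,0,1,0): the formula yields 1, h is 0.
(D) fails at (0,0,0,0): the formula yields 1, h is 0.
(B) is the remaining candidate, and it agrees with h on all 16 inputs.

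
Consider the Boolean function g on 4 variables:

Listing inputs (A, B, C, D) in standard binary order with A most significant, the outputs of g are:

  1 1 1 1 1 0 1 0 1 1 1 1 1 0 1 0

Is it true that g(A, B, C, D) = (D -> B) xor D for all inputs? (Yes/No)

Yes

Evaluate (D -> B) xor D on each row and compare to g:
  A=0, B=0, C=0, D=0: formula gives 1, g = 1 ✓
  A=0, B=0, C=0, D=1: formula gives 1, g = 1 ✓
  A=0, B=0, C=1, D=0: formula gives 1, g = 1 ✓
  A=0, B=0, C=1, D=1: formula gives 1, g = 1 ✓
  …and likewise for the remaining 12 rows.
All 16 rows match — the expression computes g exactly.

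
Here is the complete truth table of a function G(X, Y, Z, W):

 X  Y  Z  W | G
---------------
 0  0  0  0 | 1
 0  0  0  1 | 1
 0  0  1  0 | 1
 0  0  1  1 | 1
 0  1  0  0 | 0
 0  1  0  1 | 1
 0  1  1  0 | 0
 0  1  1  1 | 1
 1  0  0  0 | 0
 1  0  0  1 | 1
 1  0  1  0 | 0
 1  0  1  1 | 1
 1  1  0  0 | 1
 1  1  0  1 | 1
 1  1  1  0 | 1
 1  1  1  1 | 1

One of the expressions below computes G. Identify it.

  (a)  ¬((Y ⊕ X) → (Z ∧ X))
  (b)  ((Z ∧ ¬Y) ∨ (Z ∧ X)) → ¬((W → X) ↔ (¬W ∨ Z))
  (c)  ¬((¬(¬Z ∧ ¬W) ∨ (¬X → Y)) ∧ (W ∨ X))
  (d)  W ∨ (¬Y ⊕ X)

d

(a) fails at (0,0,0,0): the formula yields 0, G is 1.
(b) fails at (0,0,1,0): the formula yields 0, G is 1.
(c) fails at (0,0,0,1): the formula yields 0, G is 1.
Only (d) survives; checking it on all 16 rows confirms it matches G.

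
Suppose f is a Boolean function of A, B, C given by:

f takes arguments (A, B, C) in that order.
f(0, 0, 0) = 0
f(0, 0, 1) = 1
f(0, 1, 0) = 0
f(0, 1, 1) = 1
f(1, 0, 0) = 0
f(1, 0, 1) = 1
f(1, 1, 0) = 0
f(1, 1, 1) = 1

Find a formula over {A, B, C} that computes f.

Collect the rows where f=1 — (0,0,1), (0,1,1), (1,0,1), (1,1,1) — and write one minterm per row: ¬A·¬B·C, ¬A·B·C, A·¬B·C, A·B·C. Their union (logical OR) reproduces the table exactly.

f(A, B, C) = ((((A' · B') · C) + ((A' · B) · C)) + ((A · B') · C)) + ((A · B) · C)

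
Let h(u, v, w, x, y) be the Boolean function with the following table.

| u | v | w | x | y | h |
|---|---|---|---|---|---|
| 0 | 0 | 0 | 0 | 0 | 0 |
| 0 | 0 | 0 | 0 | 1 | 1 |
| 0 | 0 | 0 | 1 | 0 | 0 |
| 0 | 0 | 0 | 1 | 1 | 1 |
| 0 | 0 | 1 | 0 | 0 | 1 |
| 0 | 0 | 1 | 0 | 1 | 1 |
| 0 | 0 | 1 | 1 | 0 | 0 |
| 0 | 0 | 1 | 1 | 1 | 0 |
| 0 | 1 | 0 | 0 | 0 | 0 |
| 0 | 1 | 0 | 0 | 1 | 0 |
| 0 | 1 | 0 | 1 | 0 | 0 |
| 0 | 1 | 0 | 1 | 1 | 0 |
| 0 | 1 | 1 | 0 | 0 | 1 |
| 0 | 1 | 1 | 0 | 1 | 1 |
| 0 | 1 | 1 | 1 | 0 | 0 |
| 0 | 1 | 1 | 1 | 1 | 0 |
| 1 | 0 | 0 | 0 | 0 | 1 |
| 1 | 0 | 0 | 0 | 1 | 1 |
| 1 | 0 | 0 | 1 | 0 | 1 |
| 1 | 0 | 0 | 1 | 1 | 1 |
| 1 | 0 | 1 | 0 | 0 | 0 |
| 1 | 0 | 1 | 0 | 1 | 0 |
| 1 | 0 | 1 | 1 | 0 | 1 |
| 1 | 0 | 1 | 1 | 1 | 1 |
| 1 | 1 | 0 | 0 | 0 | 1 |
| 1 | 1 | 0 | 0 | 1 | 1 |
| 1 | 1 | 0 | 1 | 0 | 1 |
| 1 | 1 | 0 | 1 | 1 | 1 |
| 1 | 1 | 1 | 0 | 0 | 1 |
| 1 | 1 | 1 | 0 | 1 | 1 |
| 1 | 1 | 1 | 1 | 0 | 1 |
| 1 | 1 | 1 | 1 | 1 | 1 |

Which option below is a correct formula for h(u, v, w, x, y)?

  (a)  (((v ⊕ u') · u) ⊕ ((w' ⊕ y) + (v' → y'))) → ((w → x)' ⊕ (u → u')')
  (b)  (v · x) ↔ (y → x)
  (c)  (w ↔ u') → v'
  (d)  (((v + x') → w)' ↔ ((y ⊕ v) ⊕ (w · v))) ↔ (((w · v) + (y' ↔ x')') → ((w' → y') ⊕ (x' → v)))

a

(b) fails at (0,0,0,1,1): the formula yields 0, h is 1.
(c) fails at (0,0,0,0,0): the formula yields 1, h is 0.
(d) fails at (0,0,0,0,1): the formula yields 0, h is 1.
That leaves (a). Evaluating it on every row reproduces the table of h exactly.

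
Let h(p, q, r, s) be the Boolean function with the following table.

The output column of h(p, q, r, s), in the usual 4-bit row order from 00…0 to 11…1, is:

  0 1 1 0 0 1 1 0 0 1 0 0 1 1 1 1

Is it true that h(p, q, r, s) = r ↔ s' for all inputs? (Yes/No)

No

Evaluate r ↔ s' on each row and compare to h:
  p=0, q=0, r=0, s=0: formula gives 0, h = 0 ✓
  p=0, q=0, r=0, s=1: formula gives 1, h = 1 ✓
  p=0, q=0, r=1, s=0: formula gives 1, h = 1 ✓
  p=0, q=0, r=1, s=1: formula gives 0, h = 0 ✓
  …
  p=1, q=0, r=1, s=0: formula gives 1, but h = 0 ✗
Since they disagree at (1,0,1,0), the expression is not a correct formula for h.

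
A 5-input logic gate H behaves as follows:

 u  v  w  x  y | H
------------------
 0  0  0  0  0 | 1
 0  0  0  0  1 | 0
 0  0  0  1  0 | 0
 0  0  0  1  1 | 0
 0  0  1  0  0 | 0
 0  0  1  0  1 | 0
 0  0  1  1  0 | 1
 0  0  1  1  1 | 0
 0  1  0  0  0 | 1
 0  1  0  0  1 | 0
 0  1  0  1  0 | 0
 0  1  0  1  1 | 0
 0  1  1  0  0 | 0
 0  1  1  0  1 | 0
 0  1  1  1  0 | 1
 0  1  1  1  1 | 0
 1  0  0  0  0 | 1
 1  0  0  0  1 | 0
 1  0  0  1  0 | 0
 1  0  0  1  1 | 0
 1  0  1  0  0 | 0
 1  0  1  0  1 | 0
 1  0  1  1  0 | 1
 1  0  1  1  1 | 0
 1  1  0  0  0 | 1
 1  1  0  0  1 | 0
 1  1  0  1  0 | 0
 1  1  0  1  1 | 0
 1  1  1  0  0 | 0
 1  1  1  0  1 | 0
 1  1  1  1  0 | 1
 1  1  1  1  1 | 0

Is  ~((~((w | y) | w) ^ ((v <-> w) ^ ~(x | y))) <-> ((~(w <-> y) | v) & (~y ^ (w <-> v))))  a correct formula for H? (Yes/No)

Yes

Check the formula against H row by row:
  u=0, v=0, w=0, x=0, y=0: formula gives 1, H = 1 ✓
  u=0, v=0, w=0, x=0, y=1: formula gives 0, H = 0 ✓
  u=0, v=0, w=0, x=1, y=0: formula gives 0, H = 0 ✓
  u=0, v=0, w=0, x=1, y=1: formula gives 0, H = 0 ✓
  …and likewise for the remaining 28 rows.
Every row agrees, so the formula is equivalent.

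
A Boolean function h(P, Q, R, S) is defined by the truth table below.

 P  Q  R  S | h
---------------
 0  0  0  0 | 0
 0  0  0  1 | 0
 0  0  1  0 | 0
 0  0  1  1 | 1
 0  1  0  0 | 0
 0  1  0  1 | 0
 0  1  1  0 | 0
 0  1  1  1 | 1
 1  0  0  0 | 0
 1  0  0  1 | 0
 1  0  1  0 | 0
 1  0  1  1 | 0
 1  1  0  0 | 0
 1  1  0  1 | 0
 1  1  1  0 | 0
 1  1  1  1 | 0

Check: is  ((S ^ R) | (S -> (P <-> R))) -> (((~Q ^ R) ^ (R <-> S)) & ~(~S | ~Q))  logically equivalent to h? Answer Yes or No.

Yes

Check the formula against h row by row:
  P=0, Q=0, R=0, S=0: formula gives 0, h = 0 ✓
  P=0, Q=0, R=0, S=1: formula gives 0, h = 0 ✓
  P=0, Q=0, R=1, S=0: formula gives 0, h = 0 ✓
  P=0, Q=0, R=1, S=1: formula gives 1, h = 1 ✓
  …and likewise for the remaining 12 rows.
All 16 rows match — the expression computes h exactly.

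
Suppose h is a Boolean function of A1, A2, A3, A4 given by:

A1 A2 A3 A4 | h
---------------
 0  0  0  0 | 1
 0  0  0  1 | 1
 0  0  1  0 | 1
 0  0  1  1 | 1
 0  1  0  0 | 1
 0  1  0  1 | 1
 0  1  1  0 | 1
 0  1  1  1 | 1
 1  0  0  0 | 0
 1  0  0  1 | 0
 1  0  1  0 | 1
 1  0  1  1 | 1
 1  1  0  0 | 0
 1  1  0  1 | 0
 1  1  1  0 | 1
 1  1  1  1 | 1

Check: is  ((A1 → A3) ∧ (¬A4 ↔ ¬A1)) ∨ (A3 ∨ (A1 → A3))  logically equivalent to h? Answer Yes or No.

Yes

Test each input against both h and the formula:
  A1=0, A2=0, A3=0, A4=0: formula gives 1, h = 1 ✓
  A1=0, A2=0, A3=0, A4=1: formula gives 1, h = 1 ✓
  A1=0, A2=0, A3=1, A4=0: formula gives 1, h = 1 ✓
  A1=0, A2=0, A3=1, A4=1: formula gives 1, h = 1 ✓
  …and likewise for the remaining 12 rows.
No disagreement on any input; they are logically equivalent.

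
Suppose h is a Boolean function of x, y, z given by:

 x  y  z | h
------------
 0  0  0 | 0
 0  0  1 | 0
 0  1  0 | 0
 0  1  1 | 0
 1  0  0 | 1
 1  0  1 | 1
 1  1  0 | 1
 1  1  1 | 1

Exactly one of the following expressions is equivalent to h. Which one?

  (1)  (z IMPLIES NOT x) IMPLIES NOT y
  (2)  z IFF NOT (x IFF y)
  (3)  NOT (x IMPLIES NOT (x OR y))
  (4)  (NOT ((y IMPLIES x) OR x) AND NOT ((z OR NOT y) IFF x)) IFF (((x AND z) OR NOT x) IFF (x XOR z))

(1) fails at (0,0,0): the formula yields 1, h is 0.
(2) fails at (0,0,0): the formula yields 1, h is 0.
(4) fails at (0,0,0): the formula yields 1, h is 0.
(3) is the remaining candidate, and it agrees with h on all 8 inputs.

3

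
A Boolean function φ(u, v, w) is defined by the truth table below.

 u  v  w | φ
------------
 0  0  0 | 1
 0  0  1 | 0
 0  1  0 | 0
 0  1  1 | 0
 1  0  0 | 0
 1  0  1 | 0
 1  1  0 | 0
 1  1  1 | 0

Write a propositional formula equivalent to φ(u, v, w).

The output is 1 only when every input is 0 — NOR of all inputs.

φ(u, v, w) = ~((u | v) | w)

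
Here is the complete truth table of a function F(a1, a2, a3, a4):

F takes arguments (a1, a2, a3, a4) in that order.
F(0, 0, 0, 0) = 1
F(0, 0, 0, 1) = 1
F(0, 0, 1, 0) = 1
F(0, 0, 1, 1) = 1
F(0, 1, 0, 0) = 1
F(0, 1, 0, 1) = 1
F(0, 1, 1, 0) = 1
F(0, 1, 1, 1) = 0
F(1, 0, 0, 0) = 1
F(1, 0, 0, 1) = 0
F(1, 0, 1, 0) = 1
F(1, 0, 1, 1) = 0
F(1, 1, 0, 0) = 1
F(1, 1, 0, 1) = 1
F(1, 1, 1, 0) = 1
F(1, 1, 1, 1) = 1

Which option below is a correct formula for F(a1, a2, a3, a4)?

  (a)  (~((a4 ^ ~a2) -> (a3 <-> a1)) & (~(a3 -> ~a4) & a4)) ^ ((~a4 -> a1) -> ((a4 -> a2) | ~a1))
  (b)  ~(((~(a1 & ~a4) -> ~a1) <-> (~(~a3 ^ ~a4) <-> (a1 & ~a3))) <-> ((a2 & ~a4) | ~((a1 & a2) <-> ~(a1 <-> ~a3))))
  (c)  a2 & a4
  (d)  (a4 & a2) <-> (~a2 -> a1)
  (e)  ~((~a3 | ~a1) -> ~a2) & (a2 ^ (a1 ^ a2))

(b): at (0,0,0,1) it gives 0, but F = 1 — eliminated.
(c): at (0,0,0,0) it gives 0, but F = 1 — eliminated.
(d): at (0,1,0,0) it gives 0, but F = 1 — eliminated.
(e): at (0,0,0,0) it gives 0, but F = 1 — eliminated.
That leaves (a). Evaluating it on every row reproduces the table of F exactly.

a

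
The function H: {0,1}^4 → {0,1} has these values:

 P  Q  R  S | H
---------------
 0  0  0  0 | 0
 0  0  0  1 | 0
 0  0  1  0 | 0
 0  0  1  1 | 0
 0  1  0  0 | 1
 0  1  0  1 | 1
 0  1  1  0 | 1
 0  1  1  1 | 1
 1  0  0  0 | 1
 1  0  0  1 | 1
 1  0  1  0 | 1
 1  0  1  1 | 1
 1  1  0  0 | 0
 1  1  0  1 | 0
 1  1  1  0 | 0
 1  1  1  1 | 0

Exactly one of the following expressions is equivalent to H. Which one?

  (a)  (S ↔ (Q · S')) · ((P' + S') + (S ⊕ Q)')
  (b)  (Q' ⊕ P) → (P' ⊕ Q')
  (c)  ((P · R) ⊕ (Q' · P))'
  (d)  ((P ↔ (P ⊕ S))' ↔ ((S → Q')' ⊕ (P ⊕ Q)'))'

(a) fails at (0,0,0,0): the formula yields 1, H is 0.
(c) fails at (0,0,0,0): the formula yields 1, H is 0.
(d) fails at (0,0,0,0): the formula yields 1, H is 0.
(b) is the remaining candidate, and it agrees with H on all 16 inputs.

b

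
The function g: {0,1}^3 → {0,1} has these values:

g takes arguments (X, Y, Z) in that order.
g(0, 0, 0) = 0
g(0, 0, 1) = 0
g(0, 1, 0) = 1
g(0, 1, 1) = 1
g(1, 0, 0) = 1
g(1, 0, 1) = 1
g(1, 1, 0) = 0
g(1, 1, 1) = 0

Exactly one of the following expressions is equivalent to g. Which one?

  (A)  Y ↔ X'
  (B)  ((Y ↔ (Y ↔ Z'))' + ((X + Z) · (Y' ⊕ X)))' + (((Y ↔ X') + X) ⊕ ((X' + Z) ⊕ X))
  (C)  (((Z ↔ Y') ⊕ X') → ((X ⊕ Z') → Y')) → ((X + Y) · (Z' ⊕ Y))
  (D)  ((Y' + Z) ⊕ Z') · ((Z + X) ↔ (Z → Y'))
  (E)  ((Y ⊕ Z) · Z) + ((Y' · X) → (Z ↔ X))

(B) fails at (0,0,0): the formula yields 1, g is 0.
(C) fails at (0,1,0): the formula yields 0, g is 1.
(D) fails at (0,0,1): the formula yields 1, g is 0.
(E) fails at (0,0,0): the formula yields 1, g is 0.
Only (A) survives; checking it on all 8 rows confirms it matches g.

A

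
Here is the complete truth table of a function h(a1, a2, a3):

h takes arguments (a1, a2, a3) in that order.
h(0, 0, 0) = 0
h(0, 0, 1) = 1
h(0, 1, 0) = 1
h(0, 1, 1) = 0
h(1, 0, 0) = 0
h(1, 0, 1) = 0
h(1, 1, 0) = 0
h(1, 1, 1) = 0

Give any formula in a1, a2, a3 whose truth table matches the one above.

h(a1, a2, a3) = ((~a1 & ~a2) & a3) | ((~a1 & a2) & ~a3)

Collect the rows where h=1 — (0,0,1), (0,1,0) — and write one minterm per row: ¬a1·¬a2·a3, ¬a1·a2·¬a3. Their union (logical OR) reproduces the table exactly.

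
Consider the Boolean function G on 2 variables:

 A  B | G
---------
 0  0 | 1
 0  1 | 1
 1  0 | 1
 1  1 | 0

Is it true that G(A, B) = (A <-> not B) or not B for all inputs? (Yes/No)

Yes

Evaluate (A <-> not B) or not B on each row and compare to G:
  A=0, B=0: formula gives 1, G = 1 ✓
  A=0, B=1: formula gives 1, G = 1 ✓
  A=1, B=0: formula gives 1, G = 1 ✓
  A=1, B=1: formula gives 0, G = 0 ✓
Every row agrees, so the formula is equivalent.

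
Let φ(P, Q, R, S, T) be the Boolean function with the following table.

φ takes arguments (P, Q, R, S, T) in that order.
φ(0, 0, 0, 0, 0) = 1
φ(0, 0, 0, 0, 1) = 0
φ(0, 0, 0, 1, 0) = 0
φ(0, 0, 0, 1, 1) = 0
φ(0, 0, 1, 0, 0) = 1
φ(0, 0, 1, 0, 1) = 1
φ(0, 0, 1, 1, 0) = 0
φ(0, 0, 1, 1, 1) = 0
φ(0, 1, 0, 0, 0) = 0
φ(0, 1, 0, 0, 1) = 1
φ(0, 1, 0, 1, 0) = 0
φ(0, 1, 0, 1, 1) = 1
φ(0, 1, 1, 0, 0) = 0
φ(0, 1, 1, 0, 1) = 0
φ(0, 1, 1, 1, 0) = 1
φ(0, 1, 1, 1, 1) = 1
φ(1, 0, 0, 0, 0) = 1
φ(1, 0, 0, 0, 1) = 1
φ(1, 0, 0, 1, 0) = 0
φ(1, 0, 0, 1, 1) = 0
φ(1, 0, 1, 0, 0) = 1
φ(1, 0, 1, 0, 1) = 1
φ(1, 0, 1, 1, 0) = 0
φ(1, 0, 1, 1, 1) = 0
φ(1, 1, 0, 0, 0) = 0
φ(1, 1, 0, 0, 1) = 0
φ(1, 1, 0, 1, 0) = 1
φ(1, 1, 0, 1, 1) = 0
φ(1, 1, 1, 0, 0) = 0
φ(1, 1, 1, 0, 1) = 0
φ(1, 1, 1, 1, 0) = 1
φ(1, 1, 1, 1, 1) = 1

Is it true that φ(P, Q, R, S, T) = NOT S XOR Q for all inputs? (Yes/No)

No

Check the formula against φ row by row:
  P=0, Q=0, R=0, S=0, T=0: formula gives 1, φ = 1 ✓
  P=0, Q=0, R=0, S=0, T=1: formula gives 1, but φ = 0 ✗
A single disagreement suffices: at (0,0,0,0,1) they differ, so the formula does not compute φ.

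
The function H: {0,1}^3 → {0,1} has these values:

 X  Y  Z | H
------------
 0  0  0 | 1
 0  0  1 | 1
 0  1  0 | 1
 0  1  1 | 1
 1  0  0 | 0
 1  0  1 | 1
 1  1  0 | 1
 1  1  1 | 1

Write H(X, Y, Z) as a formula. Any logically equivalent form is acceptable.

H(X, Y, Z) = NOT ((X AND NOT Y) AND NOT Z)

H is 0 on exactly one input, (1,0,0), whose minterm is X·¬Y·¬Z. So H is the negation of that single conjunction.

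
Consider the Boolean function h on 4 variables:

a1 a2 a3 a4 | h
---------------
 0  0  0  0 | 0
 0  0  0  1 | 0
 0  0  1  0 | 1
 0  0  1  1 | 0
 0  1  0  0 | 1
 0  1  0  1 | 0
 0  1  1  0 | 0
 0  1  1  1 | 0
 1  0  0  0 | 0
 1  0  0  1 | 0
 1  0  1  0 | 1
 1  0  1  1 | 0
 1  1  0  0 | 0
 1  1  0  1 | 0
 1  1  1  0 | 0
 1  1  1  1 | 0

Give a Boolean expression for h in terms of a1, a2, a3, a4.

Collect the rows where h=1 — (0,0,1,0), (0,1,0,0), (1,0,1,0) — and write one minterm per row: ¬a1·¬a2·a3·¬a4, ¬a1·a2·¬a3·¬a4, a1·¬a2·a3·¬a4. Their union (logical OR) reproduces the table exactly.

h(a1, a2, a3, a4) = ((((¬a1 ∧ ¬a2) ∧ a3) ∧ ¬a4) ∨ (((¬a1 ∧ a2) ∧ ¬a3) ∧ ¬a4)) ∨ (((a1 ∧ ¬a2) ∧ a3) ∧ ¬a4)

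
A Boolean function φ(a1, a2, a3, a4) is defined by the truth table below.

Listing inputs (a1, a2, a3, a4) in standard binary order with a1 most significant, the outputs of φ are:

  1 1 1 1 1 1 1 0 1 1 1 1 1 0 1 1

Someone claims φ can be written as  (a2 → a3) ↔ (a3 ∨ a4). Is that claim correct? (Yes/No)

Check the formula against φ row by row:
  a1=0, a2=0, a3=0, a4=0: formula gives 0, but φ = 1 ✗
A single disagreement suffices: at (0,0,0,0) they differ, so the formula does not compute φ.

No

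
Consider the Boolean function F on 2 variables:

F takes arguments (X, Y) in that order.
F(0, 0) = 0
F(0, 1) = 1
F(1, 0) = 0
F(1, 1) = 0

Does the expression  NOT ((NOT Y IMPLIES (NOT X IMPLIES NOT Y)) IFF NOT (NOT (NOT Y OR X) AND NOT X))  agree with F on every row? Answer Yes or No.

Yes

Test each input against both F and the formula:
  X=0, Y=0: formula gives 0, F = 0 ✓
  X=0, Y=1: formula gives 1, F = 1 ✓
  X=1, Y=0: formula gives 0, F = 0 ✓
  X=1, Y=1: formula gives 0, F = 0 ✓
No disagreement on any input; they are logically equivalent.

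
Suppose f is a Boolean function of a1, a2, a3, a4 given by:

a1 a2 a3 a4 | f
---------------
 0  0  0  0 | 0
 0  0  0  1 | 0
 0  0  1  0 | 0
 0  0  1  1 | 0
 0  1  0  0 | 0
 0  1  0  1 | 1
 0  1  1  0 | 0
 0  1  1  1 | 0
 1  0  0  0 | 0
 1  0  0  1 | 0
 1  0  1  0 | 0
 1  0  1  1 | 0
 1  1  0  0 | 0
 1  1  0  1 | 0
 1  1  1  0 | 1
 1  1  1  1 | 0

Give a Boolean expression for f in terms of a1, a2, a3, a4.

f=1 on 2 inputs: (0,1,0,1), (1,1,1,0). Reading each as a conjunction of literals (¬a1·a2·¬a3·a4, a1·a2·a3·¬a4) and taking the OR gives the canonical DNF.

f(a1, a2, a3, a4) = (((NOT a1 AND a2) AND NOT a3) AND a4) OR (((a1 AND a2) AND a3) AND NOT a4)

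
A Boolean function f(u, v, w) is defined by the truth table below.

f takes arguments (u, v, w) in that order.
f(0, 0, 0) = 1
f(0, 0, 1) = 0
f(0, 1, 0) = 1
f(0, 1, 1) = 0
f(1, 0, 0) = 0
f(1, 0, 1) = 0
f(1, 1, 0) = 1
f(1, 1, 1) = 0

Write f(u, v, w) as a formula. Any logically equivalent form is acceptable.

Collect the rows where f=1 — (0,0,0), (0,1,0), (1,1,0) — and write one minterm per row: ¬u·¬v·¬w, ¬u·v·¬w, u·v·¬w. Their union (logical OR) reproduces the table exactly.

f(u, v, w) = (((u' · v') · w') + ((u' · v) · w')) + ((u · v) · w')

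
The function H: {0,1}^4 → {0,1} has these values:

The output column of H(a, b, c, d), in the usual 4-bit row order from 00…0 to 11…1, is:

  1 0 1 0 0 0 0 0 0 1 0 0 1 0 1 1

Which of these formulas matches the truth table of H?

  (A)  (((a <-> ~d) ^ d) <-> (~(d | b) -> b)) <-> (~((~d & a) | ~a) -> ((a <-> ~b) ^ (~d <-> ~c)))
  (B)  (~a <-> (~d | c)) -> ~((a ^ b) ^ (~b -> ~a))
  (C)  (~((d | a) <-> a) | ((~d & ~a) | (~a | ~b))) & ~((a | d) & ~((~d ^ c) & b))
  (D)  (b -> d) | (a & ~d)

(B): at (0,0,0,0) it gives 0, but H = 1 — eliminated.
(C): at (0,1,0,0) it gives 1, but H = 0 — eliminated.
(D): at (0,0,0,1) it gives 1, but H = 0 — eliminated.
Only (A) survives; checking it on all 16 rows confirms it matches H.

A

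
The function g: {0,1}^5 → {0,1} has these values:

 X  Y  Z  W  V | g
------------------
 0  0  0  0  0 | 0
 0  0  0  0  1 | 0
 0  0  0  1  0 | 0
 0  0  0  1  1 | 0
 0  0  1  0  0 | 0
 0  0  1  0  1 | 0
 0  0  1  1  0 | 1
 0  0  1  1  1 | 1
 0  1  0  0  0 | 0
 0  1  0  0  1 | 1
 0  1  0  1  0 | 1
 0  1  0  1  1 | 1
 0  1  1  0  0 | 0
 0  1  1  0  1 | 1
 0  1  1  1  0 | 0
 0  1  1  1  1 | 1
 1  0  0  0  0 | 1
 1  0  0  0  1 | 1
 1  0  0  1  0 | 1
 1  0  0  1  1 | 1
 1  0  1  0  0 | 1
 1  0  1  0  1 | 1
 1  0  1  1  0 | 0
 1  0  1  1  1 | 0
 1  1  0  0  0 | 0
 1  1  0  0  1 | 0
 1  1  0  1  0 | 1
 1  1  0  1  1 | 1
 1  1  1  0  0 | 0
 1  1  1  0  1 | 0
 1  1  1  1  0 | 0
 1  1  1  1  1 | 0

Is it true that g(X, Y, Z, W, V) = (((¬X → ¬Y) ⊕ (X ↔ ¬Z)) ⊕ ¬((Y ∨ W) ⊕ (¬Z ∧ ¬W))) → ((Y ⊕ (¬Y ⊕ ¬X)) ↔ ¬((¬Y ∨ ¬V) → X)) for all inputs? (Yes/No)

Yes

Check the formula against g row by row:
  X=0, Y=0, Z=0, W=0, V=0: formula gives 0, g = 0 ✓
  X=0, Y=0, Z=0, W=0, V=1: formula gives 0, g = 0 ✓
  X=0, Y=0, Z=0, W=1, V=0: formula gives 0, g = 0 ✓
  X=0, Y=0, Z=0, W=1, V=1: formula gives 0, g = 0 ✓
  …and likewise for the remaining 28 rows.
No disagreement on any input; they are logically equivalent.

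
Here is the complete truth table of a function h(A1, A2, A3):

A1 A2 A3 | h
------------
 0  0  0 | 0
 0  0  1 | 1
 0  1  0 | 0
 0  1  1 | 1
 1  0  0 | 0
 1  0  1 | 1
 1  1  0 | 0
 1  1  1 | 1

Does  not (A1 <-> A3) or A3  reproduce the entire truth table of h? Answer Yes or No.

Evaluate not (A1 <-> A3) or A3 on each row and compare to h:
  A1=0, A2=0, A3=0: formula gives 0, h = 0 ✓
  A1=0, A2=0, A3=1: formula gives 1, h = 1 ✓
  A1=0, A2=1, A3=0: formula gives 0, h = 0 ✓
  A1=0, A2=1, A3=1: formula gives 1, h = 1 ✓
  A1=1, A2=0, A3=0: formula gives 1, but h = 0 ✗
A single disagreement suffices: at (1,0,0) they differ, so the formula does not compute h.

No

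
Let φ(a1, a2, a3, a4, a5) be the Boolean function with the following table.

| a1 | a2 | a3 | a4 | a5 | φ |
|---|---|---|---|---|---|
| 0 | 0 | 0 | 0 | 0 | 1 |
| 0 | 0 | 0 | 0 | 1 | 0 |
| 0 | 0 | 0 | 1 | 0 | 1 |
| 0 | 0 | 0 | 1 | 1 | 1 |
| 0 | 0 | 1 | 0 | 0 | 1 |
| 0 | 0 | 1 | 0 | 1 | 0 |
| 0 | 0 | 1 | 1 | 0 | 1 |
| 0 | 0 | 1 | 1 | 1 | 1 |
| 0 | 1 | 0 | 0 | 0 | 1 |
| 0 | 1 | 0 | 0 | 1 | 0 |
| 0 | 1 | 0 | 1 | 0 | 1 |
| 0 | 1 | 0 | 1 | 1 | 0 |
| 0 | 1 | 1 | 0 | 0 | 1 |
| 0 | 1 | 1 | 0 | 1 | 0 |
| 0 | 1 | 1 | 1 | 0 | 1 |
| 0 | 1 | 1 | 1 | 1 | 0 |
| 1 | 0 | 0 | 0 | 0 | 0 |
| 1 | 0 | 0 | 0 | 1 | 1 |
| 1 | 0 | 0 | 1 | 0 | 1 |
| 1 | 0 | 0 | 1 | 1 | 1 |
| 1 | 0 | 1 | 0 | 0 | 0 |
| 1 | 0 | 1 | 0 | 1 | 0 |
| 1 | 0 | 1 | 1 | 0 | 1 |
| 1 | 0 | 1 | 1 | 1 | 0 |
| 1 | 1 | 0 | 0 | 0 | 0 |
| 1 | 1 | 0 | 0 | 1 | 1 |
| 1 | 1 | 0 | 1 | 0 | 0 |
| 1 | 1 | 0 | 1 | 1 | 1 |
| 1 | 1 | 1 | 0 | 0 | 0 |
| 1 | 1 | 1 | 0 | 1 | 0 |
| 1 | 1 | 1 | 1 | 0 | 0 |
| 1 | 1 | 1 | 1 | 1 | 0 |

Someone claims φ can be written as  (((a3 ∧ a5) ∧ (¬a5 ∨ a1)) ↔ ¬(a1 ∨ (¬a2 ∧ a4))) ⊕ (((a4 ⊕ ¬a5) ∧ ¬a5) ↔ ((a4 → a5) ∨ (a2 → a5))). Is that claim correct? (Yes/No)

Evaluate (((a3 ∧ a5) ∧ (¬a5 ∨ a1)) ↔ ¬(a1 ∨ (¬a2 ∧ a4))) ⊕ (((a4 ⊕ ¬a5) ∧ ¬a5) ↔ ((a4 → a5) ∨ (a2 → a5))) on each row and compare to φ:
  a1=0, a2=0, a3=0, a4=0, a5=0: formula gives 1, φ = 1 ✓
  a1=0, a2=0, a3=0, a4=0, a5=1: formula gives 0, φ = 0 ✓
  a1=0, a2=0, a3=0, a4=1, a5=0: formula gives 1, φ = 1 ✓
  a1=0, a2=0, a3=0, a4=1, a5=1: formula gives 1, φ = 1 ✓
  …and likewise for the remaining 28 rows.
No disagreement on any input; they are logically equivalent.

Yes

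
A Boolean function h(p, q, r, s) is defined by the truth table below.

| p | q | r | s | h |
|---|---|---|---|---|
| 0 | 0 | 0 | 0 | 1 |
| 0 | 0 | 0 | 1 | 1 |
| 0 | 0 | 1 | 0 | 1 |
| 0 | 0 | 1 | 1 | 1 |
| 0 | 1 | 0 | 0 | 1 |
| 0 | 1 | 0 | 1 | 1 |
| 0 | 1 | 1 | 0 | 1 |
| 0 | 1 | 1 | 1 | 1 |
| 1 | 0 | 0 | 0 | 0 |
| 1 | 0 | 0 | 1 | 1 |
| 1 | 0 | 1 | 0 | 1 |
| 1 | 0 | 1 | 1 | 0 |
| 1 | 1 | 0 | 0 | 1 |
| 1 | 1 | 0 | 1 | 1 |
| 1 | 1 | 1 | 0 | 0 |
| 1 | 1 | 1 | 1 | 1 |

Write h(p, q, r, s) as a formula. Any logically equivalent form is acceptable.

h(p, q, r, s) = ¬(((((p ∧ ¬q) ∧ ¬r) ∧ ¬s) ∨ (((p ∧ ¬q) ∧ r) ∧ s)) ∨ (((p ∧ q) ∧ r) ∧ ¬s))

There are just 3 zero rows: (1,0,0,0), (1,0,1,1), (1,1,1,0). Their minterms are p·¬q·¬r·¬s, p·¬q·r·s, p·q·r·¬s; the OR of those covers precisely the 0-outputs, and negating it yields h.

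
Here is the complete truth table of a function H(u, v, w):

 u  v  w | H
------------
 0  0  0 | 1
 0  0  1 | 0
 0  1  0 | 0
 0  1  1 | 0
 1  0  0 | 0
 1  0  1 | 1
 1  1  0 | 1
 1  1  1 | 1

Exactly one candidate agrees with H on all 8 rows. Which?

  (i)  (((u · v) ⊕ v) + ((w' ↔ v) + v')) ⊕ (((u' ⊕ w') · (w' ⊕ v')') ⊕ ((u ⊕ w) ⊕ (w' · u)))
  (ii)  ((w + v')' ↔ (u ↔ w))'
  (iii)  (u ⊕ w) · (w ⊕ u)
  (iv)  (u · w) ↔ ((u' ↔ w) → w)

(i) fails at (0,1,0): the formula yields 1, H is 0.
(iii) fails at (0,0,0): the formula yields 0, H is 1.
(iv) fails at (0,0,0): the formula yields 0, H is 1.
(ii) is the remaining candidate, and it agrees with H on all 8 inputs.

ii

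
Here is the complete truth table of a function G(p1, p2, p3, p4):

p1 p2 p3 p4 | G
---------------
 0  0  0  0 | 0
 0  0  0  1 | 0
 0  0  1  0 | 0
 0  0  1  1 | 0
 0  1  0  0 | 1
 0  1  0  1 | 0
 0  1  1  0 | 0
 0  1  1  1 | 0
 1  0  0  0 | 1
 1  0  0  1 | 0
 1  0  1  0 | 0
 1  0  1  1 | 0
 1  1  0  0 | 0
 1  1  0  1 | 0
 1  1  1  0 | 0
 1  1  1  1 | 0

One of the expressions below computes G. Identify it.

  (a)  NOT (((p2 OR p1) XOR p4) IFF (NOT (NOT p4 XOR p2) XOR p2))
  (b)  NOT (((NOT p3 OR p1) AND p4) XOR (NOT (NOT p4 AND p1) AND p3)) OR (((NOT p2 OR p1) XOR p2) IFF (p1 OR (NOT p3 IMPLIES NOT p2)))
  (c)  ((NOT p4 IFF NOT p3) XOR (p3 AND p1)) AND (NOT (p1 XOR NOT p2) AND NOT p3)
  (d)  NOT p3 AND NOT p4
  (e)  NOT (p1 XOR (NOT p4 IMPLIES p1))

(a) fails at (0,1,0,1): the formula yields 1, G is 0.
(b) fails at (0,0,0,0): the formula yields 1, G is 0.
(d) fails at (0,0,0,0): the formula yields 1, G is 0.
(e) fails at (0,0,0,0): the formula yields 1, G is 0.
(c) is the remaining candidate, and it agrees with G on all 16 inputs.

c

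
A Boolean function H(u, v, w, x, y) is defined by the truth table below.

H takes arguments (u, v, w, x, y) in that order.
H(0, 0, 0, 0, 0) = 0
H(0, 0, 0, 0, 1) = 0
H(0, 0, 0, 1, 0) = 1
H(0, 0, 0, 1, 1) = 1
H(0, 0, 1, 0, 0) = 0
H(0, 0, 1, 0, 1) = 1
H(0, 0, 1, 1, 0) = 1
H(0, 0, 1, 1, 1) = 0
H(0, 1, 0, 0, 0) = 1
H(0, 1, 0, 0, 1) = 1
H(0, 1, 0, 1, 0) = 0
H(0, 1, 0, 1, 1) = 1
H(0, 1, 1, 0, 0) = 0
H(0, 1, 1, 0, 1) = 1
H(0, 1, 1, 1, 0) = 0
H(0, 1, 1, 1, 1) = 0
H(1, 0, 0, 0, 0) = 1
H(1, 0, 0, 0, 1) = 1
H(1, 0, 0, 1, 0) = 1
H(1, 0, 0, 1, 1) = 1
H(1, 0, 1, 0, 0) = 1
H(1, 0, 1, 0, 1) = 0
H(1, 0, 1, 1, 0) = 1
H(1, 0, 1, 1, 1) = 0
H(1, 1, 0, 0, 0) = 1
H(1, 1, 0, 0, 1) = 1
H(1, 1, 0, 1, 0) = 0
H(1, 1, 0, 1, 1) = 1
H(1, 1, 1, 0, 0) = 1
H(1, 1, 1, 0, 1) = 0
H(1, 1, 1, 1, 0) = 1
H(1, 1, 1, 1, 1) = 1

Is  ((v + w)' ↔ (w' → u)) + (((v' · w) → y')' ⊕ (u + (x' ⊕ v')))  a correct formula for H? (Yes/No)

Evaluate ((v + w)' ↔ (w' → u)) + (((v' · w) → y')' ⊕ (u + (x' ⊕ v'))) on each row and compare to H:
  u=0, v=0, w=0, x=0, y=0: formula gives 0, H = 0 ✓
  u=0, v=0, w=0, x=0, y=1: formula gives 0, H = 0 ✓
  u=0, v=0, w=0, x=1, y=0: formula gives 1, H = 1 ✓
  u=0, v=0, w=0, x=1, y=1: formula gives 1, H = 1 ✓
  …
  u=0, v=1, w=0, x=1, y=0: formula gives 1, but H = 0 ✗
A single disagreement suffices: at (0,1,0,1,0) they differ, so the formula does not compute H.

No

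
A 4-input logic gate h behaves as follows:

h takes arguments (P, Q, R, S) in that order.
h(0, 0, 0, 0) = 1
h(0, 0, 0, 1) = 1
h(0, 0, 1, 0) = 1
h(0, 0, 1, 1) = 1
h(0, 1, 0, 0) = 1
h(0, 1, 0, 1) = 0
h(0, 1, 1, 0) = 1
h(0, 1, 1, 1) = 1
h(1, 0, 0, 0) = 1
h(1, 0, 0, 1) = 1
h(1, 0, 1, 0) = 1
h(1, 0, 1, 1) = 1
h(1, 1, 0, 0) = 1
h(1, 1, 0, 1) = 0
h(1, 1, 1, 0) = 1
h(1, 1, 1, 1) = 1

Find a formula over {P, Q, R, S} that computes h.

h(P, Q, R, S) = NOT ((((NOT P AND Q) AND NOT R) AND S) OR (((P AND Q) AND NOT R) AND S))

There are just 2 zero rows: (0,1,0,1), (1,1,0,1). Their minterms are ¬P·Q·¬R·S, P·Q·¬R·S; the OR of those covers precisely the 0-outputs, and negating it yields h.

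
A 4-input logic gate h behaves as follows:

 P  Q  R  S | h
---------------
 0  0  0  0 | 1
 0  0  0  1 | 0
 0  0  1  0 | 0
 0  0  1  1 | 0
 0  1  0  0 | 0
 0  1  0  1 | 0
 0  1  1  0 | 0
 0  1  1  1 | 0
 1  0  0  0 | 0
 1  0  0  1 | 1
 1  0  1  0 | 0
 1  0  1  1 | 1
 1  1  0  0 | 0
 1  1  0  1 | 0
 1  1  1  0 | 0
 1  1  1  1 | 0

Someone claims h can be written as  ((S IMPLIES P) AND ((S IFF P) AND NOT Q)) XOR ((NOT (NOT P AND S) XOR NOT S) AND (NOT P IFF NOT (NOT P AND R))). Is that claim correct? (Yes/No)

Evaluate ((S IMPLIES P) AND ((S IFF P) AND NOT Q)) XOR ((NOT (NOT P AND S) XOR NOT S) AND (NOT P IFF NOT (NOT P AND R))) on each row and compare to h:
  P=0, Q=0, R=0, S=0: formula gives 1, h = 1 ✓
  P=0, Q=0, R=0, S=1: formula gives 0, h = 0 ✓
  P=0, Q=0, R=1, S=0: formula gives 1, but h = 0 ✗
Since they disagree at (0,0,1,0), the expression is not a correct formula for h.

No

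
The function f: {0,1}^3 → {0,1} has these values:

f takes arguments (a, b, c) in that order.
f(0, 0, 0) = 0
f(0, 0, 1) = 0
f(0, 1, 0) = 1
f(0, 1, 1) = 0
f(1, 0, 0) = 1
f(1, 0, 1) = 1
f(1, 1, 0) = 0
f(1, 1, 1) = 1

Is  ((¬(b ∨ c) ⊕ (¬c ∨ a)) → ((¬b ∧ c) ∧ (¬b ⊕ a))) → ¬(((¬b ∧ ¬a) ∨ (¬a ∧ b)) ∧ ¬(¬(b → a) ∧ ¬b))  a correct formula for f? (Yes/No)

No

Test each input against both f and the formula:
  a=0, b=0, c=0: formula gives 0, f = 0 ✓
  a=0, b=0, c=1: formula gives 0, f = 0 ✓
  a=0, b=1, c=0: formula gives 1, f = 1 ✓
  a=0, b=1, c=1: formula gives 0, f = 0 ✓
  a=1, b=0, c=0: formula gives 1, f = 1 ✓
  …
  a=1, b=1, c=0: formula gives 1, but f = 0 ✗
Row (1,1,0) is a counterexample, so the formula is not equivalent to f.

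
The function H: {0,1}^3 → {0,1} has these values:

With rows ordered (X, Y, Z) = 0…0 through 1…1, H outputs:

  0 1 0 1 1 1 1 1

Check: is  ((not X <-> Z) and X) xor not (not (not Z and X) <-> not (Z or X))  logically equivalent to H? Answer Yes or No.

Test each input against both H and the formula:
  X=0, Y=0, Z=0: formula gives 0, H = 0 ✓
  X=0, Y=0, Z=1: formula gives 1, H = 1 ✓
  X=0, Y=1, Z=0: formula gives 0, H = 0 ✓
  X=0, Y=1, Z=1: formula gives 1, H = 1 ✓
  X=1, Y=0, Z=0: formula gives 1, H = 1 ✓
  … (the remaining 3 rows also agree.)
Every row agrees, so the formula is equivalent.

Yes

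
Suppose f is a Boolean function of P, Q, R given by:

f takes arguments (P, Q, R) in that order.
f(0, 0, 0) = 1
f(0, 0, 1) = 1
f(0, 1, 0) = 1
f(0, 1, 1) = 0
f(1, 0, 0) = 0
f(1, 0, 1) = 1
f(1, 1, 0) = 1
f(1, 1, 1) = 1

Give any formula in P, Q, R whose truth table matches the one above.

There are just 2 zero rows: (0,1,1), (1,0,0). Their minterms are ¬P·Q·R, P·¬Q·¬R; the OR of those covers precisely the 0-outputs, and negating it yields f.

f(P, Q, R) = ¬(((¬P ∧ Q) ∧ R) ∨ ((P ∧ ¬Q) ∧ ¬R))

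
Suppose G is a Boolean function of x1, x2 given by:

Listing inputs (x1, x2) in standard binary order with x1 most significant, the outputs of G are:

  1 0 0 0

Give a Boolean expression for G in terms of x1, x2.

The output is 1 only when every input is 0 — NOR of all inputs.

G(x1, x2) = not (x1 or x2)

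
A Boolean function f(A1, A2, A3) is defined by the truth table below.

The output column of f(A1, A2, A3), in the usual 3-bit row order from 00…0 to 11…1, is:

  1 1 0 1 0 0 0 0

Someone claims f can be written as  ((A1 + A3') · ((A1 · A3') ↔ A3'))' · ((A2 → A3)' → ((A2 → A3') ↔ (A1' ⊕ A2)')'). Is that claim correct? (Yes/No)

Yes

Test each input against both f and the formula:
  A1=0, A2=0, A3=0: formula gives 1, f = 1 ✓
  A1=0, A2=0, A3=1: formula gives 1, f = 1 ✓
  A1=0, A2=1, A3=0: formula gives 0, f = 0 ✓
  A1=0, A2=1, A3=1: formula gives 1, f = 1 ✓
  A1=1, A2=0, A3=0: formula gives 0, f = 0 ✓
  … (the remaining 3 rows also agree.)
All 8 rows match — the expression computes f exactly.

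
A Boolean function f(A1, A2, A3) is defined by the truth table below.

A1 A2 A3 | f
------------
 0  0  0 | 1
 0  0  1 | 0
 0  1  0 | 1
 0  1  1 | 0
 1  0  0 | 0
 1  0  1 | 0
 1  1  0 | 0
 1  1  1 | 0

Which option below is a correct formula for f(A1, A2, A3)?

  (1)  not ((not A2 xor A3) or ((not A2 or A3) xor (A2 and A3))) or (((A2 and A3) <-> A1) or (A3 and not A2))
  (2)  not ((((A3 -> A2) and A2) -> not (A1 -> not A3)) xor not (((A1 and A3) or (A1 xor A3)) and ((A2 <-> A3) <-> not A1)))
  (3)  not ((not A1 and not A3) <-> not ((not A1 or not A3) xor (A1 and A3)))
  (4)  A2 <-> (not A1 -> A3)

3

(1) disagrees with f on (0,0,1) (formula → 1, table → 0); rule it out.
(2) disagrees with f on (0,0,1) (formula → 1, table → 0); rule it out.
(4) disagrees with f on (0,1,0) (formula → 0, table → 1); rule it out.
That leaves (3). Evaluating it on every row reproduces the table of f exactly.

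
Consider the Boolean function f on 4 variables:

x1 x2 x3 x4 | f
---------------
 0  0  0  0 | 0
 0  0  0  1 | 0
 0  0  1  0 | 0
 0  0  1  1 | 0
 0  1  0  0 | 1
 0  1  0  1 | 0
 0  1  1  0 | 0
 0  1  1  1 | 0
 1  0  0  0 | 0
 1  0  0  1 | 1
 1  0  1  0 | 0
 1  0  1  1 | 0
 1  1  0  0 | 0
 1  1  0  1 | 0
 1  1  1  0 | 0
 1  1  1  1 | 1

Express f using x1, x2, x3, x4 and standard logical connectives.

f=1 on 3 inputs: (0,1,0,0), (1,0,0,1), (1,1,1,1). Reading each as a conjunction of literals (¬x1·x2·¬x3·¬x4, x1·¬x2·¬x3·x4, x1·x2·x3·x4) and taking the OR gives the canonical DNF.

f(x1, x2, x3, x4) = ((((x1' · x2) · x3') · x4') + (((x1 · x2') · x3') · x4)) + (((x1 · x2) · x3) · x4)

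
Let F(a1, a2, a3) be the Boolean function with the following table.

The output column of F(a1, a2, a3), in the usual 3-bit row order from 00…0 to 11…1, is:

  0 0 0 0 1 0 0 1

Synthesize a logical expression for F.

F=1 on 2 inputs: (1,0,0), (1,1,1). Reading each as a conjunction of literals (a1·¬a2·¬a3, a1·a2·a3) and taking the OR gives the canonical DNF.

F(a1, a2, a3) = ((a1 · a2') · a3') + ((a1 · a2) · a3)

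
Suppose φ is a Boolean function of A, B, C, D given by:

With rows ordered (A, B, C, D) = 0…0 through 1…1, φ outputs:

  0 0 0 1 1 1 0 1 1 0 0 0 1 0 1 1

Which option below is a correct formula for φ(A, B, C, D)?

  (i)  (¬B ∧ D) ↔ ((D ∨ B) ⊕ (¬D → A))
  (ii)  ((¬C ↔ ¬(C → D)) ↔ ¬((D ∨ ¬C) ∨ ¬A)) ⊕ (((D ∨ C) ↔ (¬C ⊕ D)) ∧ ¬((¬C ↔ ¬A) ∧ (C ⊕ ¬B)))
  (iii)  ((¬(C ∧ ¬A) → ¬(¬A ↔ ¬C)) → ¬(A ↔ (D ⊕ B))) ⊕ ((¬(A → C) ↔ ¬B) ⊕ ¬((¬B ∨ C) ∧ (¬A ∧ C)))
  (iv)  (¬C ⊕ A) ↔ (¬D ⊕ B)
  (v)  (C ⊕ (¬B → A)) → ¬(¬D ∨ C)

iii

(i): at (0,0,0,0) it gives 1, but φ = 0 — eliminated.
(ii): at (0,0,0,0) it gives 1, but φ = 0 — eliminated.
(iv): at (0,0,0,0) it gives 1, but φ = 0 — eliminated.
(v): at (0,0,0,0) it gives 1, but φ = 0 — eliminated.
(iii) is the remaining candidate, and it agrees with φ on all 16 inputs.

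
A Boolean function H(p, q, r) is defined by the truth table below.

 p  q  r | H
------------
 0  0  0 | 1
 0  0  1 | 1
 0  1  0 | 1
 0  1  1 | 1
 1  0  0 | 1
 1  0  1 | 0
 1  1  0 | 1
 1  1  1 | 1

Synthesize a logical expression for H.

Only row (1,0,1) gives 0. So H is 1 everywhere except there — the complement of the minterm p·¬q·r.

H(p, q, r) = NOT ((p AND NOT q) AND r)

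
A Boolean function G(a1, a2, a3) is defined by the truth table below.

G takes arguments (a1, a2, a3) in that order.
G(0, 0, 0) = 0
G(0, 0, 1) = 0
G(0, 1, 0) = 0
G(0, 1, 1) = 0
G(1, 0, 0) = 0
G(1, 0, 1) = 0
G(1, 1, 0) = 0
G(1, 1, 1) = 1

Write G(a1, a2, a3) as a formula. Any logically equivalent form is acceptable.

The output is 1 only when every input is 1 — the AND of all inputs.

G(a1, a2, a3) = (a1 and a2) and a3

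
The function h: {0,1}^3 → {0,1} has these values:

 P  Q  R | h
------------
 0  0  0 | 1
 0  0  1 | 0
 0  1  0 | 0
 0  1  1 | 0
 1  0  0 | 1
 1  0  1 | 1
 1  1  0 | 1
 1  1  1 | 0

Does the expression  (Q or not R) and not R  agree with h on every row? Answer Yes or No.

No

Evaluate (Q or not R) and not R on each row and compare to h:
  P=0, Q=0, R=0: formula gives 1, h = 1 ✓
  P=0, Q=0, R=1: formula gives 0, h = 0 ✓
  P=0, Q=1, R=0: formula gives 1, but h = 0 ✗
Row (0,1,0) is a counterexample, so the formula is not equivalent to h.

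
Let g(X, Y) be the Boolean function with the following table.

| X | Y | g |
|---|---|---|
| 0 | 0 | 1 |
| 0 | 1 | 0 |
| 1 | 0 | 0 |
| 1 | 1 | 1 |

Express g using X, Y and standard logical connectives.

The output is 1 exactly when an even number of inputs are 1 — the complement of 2-way XOR.

g(X, Y) = not (X xor Y)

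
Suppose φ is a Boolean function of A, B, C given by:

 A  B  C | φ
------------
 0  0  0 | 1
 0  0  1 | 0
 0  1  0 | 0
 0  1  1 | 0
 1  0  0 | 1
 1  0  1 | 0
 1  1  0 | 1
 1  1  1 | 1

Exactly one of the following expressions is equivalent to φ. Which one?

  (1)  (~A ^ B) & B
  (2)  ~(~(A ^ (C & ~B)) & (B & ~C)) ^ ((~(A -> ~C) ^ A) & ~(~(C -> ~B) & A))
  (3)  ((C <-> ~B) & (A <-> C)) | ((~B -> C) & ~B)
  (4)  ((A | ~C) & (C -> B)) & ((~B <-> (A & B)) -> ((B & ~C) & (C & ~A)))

4

(1) fails at (0,0,0): the formula yields 0, φ is 1.
(2) fails at (0,0,1): the formula yields 1, φ is 0.
(3) fails at (0,0,0): the formula yields 0, φ is 1.
That leaves (4). Evaluating it on every row reproduces the table of φ exactly.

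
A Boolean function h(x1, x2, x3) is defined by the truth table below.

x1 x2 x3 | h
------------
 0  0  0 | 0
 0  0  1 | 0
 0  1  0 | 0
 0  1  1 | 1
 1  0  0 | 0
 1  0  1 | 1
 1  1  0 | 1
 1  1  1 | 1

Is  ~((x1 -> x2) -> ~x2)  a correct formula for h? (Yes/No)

Check the formula against h row by row:
  x1=0, x2=0, x3=0: formula gives 0, h = 0 ✓
  x1=0, x2=0, x3=1: formula gives 0, h = 0 ✓
  x1=0, x2=1, x3=0: formula gives 1, but h = 0 ✗
Row (0,1,0) is a counterexample, so the formula is not equivalent to h.

No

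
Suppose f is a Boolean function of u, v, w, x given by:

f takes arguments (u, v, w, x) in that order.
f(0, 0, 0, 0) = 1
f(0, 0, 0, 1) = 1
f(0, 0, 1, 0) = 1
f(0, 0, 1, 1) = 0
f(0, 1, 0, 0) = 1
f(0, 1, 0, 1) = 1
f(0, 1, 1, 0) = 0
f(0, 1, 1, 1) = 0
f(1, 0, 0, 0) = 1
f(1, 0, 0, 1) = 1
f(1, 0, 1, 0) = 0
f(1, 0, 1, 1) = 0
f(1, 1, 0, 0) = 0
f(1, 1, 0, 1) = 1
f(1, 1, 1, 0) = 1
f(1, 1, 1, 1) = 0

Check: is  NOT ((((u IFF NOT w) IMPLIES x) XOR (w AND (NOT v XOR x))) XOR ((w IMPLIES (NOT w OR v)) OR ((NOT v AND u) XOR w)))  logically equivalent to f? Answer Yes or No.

Evaluate NOT ((((u IFF NOT w) IMPLIES x) XOR (w AND (NOT v XOR x))) XOR ((w IMPLIES (NOT w OR v)) OR ((NOT v AND u) XOR w))) on each row and compare to f:
  u=0, v=0, w=0, x=0: formula gives 1, f = 1 ✓
  u=0, v=0, w=0, x=1: formula gives 1, f = 1 ✓
  u=0, v=0, w=1, x=0: formula gives 1, f = 1 ✓
  u=0, v=0, w=1, x=1: formula gives 1, but f = 0 ✗
Row (0,0,1,1) is a counterexample, so the formula is not equivalent to f.

No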